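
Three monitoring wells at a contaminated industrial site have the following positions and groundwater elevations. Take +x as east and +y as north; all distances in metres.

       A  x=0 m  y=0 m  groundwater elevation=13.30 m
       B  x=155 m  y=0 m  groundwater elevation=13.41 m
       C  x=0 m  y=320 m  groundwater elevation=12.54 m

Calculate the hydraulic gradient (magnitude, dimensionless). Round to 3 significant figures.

∂h/∂x = (13.41 − 13.30) / (155 − 0) = +0.0007097
∂h/∂y = (12.54 − 13.30) / (320 − 0) = -0.002375
|∇h| = √(0.0007097² + -0.002375²) = 0.002479

0.00248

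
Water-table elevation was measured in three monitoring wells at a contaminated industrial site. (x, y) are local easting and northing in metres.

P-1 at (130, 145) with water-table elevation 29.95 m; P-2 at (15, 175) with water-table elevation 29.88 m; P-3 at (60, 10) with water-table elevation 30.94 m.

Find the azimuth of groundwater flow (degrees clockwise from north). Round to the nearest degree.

With h = a·x + b·y + c and P-1 as origin, the differences give:
  (-115)·a + 30·b = -0.07
  (-70)·a + (-135)·b = +0.99
Eliminate b (×(-135) and ×30, subtract): 17625·a = -20.250 → a = ∂h/∂x = -0.001149
Back-substitute: b = ∂h/∂y = -0.006738.
Flow direction (−∇h) has components (+0.001149 E, +0.006738 N).
Azimuth = atan2(E, N) = atan2(+0.001149, +0.006738) = 9.7° ≈ 010°.

010°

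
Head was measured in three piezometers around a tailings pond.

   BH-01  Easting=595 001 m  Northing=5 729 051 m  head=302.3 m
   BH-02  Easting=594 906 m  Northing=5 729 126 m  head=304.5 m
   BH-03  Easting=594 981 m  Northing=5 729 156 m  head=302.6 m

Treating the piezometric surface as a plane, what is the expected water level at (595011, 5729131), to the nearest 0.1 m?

Three-point gradient (reference BH-01): Δ to BH-02 = (-95, 75, +2.2), Δ to BH-03 = (-20, 105, +0.3).
∂h/∂x = -0.02460, ∂h/∂y = -0.001829 (det = -8475).
h(595011, 5729131) = 302.3 + (-0.02460)·(10) + (-0.001829)·(80) = 302.3 -0.246 -0.146 = 301.908 m.

301.9 m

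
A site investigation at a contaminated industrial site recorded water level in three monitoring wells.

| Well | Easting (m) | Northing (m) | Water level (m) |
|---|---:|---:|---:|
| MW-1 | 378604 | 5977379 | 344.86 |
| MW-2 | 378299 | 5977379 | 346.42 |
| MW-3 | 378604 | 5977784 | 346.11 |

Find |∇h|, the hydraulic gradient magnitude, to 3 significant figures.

∂h/∂x = (346.42 − 344.86) / (378299 − 378604) = -0.005115
∂h/∂y = (346.11 − 344.86) / (5977784 − 5977379) = +0.003086
|∇h| = √(-0.005115² + 0.003086²) = 0.005974

0.00597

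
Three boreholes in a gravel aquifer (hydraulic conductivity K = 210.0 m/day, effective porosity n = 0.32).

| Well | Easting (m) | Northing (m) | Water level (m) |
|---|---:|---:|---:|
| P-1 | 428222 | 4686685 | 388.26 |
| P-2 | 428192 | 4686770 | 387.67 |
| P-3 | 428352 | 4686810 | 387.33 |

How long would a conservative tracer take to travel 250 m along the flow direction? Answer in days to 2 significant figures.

Taking P-1 as reference: P-2−P-1 = (-30, 85, -0.59); P-3−P-1 = (130, 125, -0.93).
Solve a·Δx + b·Δy = Δh: det = (-30)·125 − 130·85 = -14800.
∂h/∂x = [(-0.59)·125 − (-0.93)·85] / -14800 = -0.0003581
∂h/∂y = [(-30)·(-0.93) − 130·(-0.59)] / -14800 = -0.007068
|∇h| = √(-0.0003581² + -0.007068²) = 0.007077
Seepage velocity v = K·i/n = 210.0 × 0.007077 / 0.32 = 4.644 m/day.
t = 250 / 4.644 = 53.83 days.

54 days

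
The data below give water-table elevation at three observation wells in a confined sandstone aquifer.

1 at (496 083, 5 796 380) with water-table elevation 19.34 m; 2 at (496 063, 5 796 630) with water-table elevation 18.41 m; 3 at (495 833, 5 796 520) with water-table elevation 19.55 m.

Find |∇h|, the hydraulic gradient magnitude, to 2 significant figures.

0.0050

Differences from 1: to 2 (Δx, Δy, Δh) = (-20, 250, -0.93); to 3 = (-250, 140, +0.21).
Solve a·Δx + b·Δy = Δh: det = (-20)·140 − (-250)·250 = 59700.
∂h/∂x = [(-0.93)·140 − (+0.21)·250] / 59700 = -0.003060
∂h/∂y = [(-20)·(+0.21) − (-250)·(-0.93)] / 59700 = -0.003965
|∇h| = √(-0.003060² + -0.003965²) = 0.005008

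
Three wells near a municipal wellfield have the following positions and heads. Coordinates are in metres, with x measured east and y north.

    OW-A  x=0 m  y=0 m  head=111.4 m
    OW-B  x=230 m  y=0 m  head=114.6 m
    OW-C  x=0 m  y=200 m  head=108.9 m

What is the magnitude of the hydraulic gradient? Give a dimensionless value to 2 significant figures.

∂h/∂x = (114.6 − 111.4) / (230 − 0) = +0.01391
∂h/∂y = (108.9 − 111.4) / (200 − 0) = -0.01250
|∇h| = √(0.01391² + -0.01250²) = 0.0187

0.019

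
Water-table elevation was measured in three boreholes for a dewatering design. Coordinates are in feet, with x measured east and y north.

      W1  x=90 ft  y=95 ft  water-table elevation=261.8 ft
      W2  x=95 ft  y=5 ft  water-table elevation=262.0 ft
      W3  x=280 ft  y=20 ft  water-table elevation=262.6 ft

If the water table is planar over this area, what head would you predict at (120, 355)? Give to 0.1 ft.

With h = a·x + b·y + c and W1 as origin, the differences give:
  5·a + (-90)·b = +0.2
  190·a + (-75)·b = +0.8
Eliminate b (×(-75) and ×(-90), subtract): 16725·a = 57.00 → a = ∂h/∂x = +0.003408
Back-substitute: b = ∂h/∂y = -0.002033.
h(120, 355) = 261.8 + (+0.003408)·(30) + (-0.002033)·(260) = 261.8 +0.102 -0.529 = 261.374 ft.

261.4 ft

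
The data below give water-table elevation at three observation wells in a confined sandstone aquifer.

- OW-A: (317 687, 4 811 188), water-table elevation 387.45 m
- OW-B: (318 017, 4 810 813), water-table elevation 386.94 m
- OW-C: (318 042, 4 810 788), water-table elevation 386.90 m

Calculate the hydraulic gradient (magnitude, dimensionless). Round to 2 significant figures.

0.0020

Three-point gradient (reference OW-A): Δ to OW-B = (330, -375, -0.51), Δ to OW-C = (355, -400, -0.55).
∂h/∂x = -0.002000, ∂h/∂y = -0.0004000 (det = 1125).
|∇h| = √(-0.002000² + -0.0004000²) = 0.00204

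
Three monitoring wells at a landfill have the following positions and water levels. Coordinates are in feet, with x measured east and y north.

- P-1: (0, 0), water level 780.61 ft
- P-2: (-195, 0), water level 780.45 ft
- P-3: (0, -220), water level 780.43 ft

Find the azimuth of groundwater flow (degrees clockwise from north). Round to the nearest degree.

∂h/∂x = (780.45 − 780.61) / (-195 − 0) = +0.0008205
∂h/∂y = (780.43 − 780.61) / (-220 − 0) = +0.0008182
Flow direction (−∇h) has components (-0.0008205 E, -0.0008182 N).
Azimuth = atan2(E, N) = atan2(-0.0008205, -0.0008182) = 225.1° ≈ 225°.

225°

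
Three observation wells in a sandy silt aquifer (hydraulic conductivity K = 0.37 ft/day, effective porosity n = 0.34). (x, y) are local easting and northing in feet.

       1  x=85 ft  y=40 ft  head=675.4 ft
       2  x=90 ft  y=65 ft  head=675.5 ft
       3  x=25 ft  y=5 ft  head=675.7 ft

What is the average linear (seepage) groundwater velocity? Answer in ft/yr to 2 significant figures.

4.0 ft/yr

With h = a·x + b·y + c and 1 as origin, the differences give:
  5·a + 25·b = +0.1
  (-60)·a + (-35)·b = +0.3
Eliminate b (×(-35) and ×25, subtract): 1325·a = -11.00 → a = ∂h/∂x = -0.008302
Back-substitute: b = ∂h/∂y = +0.005660.
|∇h| = √(-0.008302² + 0.005660²) = 0.01005
Seepage velocity v = K·i/n = 0.37 × 0.01005 / 0.34 = 0.01094 ft/day = 3.996 ft/yr.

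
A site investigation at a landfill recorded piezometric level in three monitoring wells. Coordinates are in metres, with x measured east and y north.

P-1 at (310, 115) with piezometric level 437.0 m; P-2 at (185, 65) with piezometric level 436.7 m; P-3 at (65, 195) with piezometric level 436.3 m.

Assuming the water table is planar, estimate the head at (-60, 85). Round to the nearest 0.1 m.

436.0 m

With h = a·x + b·y + c and P-1 as origin, the differences give:
  (-125)·a + (-50)·b = -0.3
  (-245)·a + 80·b = -0.7
Eliminate b (×80 and ×(-50), subtract): -22250·a = -59.00 → a = ∂h/∂x = +0.002652
Back-substitute: b = ∂h/∂y = -0.0006292.
h(-60, 85) = 437.0 + (+0.002652)·(-370) + (-0.0006292)·(-30) = 437.0 -0.981 +0.019 = 436.038 m.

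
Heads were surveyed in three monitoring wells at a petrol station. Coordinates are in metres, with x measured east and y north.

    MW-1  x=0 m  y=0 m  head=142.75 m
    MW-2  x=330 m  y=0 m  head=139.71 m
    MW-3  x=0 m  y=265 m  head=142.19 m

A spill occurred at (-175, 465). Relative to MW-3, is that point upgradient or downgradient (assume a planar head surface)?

∂h/∂x = (139.71 − 142.75) / (330 − 0) = -0.009212
∂h/∂y = (142.19 − 142.75) / (265 − 0) = -0.002113
Head at (-175, 465) = 142.75 + (-0.009212)·(-175) + (-0.002113)·(465) = 143.38 m.
That is higher than the 142.19 m at MW-3, so the point is upgradient.

upgradient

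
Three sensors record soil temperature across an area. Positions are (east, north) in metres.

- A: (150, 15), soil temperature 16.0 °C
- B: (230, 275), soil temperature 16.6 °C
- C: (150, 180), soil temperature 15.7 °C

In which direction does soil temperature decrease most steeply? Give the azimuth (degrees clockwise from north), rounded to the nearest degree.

278°

With T = a·x + b·y + c and A as origin, the differences give:
  80·a + 260·b = +0.6
  0·a + 165·b = -0.3
Eliminate b (×165 and ×260, subtract): 13200·a = 177.00 → a = ∂T/∂x = +0.01341
Back-substitute: b = ∂T/∂y = -0.001818.
Steepest decrease is along −∇f: components (-0.01341 E, +0.001818 N).
Azimuth = atan2(-0.01341, +0.001818) = 277.7° ≈ 278°.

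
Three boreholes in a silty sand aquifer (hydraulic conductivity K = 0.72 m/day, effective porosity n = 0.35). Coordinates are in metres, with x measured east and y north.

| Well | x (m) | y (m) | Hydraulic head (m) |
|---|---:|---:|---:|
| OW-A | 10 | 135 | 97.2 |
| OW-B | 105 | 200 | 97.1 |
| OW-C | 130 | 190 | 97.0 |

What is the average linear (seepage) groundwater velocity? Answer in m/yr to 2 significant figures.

3.0 m/yr

Differences from OW-A: to OW-B (Δx, Δy, Δh) = (95, 65, -0.1); to OW-C = (120, 55, -0.2).
Solve a·Δx + b·Δy = Δh: det = 95·55 − 120·65 = -2575.
∂h/∂x = [(-0.1)·55 − (-0.2)·65] / -2575 = -0.002913
∂h/∂y = [95·(-0.2) − 120·(-0.1)] / -2575 = +0.002718
|∇h| = √(-0.002913² + 0.002718²) = 0.003984
Seepage velocity v = K·i/n = 0.72 × 0.003984 / 0.35 = 0.008196 m/day = 2.994 m/yr.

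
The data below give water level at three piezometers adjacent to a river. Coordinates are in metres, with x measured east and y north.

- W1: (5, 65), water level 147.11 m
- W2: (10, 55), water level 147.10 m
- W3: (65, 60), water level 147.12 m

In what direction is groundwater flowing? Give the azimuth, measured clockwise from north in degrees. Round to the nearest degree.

Three-point gradient (reference W1): Δ to W2 = (5, -10, -0.01), Δ to W3 = (60, -5, +0.01).
∂h/∂x = +0.0002609, ∂h/∂y = +0.001130 (det = 575).
Flow direction (−∇h) has components (-0.0002609 E, -0.001130 N).
Azimuth = atan2(E, N) = atan2(-0.0002609, -0.001130) = 193.0° ≈ 193°.

193°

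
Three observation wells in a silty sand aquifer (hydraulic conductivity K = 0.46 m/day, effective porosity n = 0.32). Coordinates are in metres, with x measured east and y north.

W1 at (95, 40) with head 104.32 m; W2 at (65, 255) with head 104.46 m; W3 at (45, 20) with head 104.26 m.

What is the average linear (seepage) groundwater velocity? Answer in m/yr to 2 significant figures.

0.62 m/yr

With h = a·x + b·y + c and W1 as origin, the differences give:
  (-30)·a + 215·b = +0.14
  (-50)·a + (-20)·b = -0.06
Eliminate b (×(-20) and ×215, subtract): 11350·a = 10.100 → a = ∂h/∂x = +0.0008899
Back-substitute: b = ∂h/∂y = +0.0007753.
|∇h| = √(0.0008899² + 0.0007753²) = 0.00118
Seepage velocity v = K·i/n = 0.46 × 0.00118 / 0.32 = 0.001696 m/day = 0.6195 m/yr.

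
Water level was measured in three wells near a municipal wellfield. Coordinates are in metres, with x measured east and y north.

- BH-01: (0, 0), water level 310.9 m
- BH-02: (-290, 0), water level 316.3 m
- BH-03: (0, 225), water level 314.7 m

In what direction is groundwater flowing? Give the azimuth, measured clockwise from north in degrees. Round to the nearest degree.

∂h/∂x = (316.3 − 310.9) / (-290 − 0) = -0.01862
∂h/∂y = (314.7 − 310.9) / (225 − 0) = +0.01689
Flow direction (−∇h) has components (+0.01862 E, -0.01689 N).
Azimuth = atan2(E, N) = atan2(+0.01862, -0.01689) = 132.2° ≈ 132°.

132°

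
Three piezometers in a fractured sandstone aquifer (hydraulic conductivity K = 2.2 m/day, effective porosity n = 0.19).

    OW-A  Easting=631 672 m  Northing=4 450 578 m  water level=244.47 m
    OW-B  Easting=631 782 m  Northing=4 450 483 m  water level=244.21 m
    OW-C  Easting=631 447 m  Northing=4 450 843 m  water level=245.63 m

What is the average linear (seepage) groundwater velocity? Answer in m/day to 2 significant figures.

Taking OW-A as reference: OW-B−OW-A = (110, -95, -0.26); OW-C−OW-A = (-225, 265, +1.16).
Determinant of the coordinate differences = 110·265 − (-225)·(-95) = 7775.
∂h/∂x = [(-0.26)·265 − (+1.16)·(-95)] / 7775 = +0.005312
∂h/∂y = [110·(+1.16) − (-225)·(-0.26)] / 7775 = +0.008887
|∇h| = √(0.005312² + 0.008887²) = 0.01035
Seepage velocity v = K·i/n = 2.2 × 0.01035 / 0.19 = 0.1198 m/day.

0.12 m/day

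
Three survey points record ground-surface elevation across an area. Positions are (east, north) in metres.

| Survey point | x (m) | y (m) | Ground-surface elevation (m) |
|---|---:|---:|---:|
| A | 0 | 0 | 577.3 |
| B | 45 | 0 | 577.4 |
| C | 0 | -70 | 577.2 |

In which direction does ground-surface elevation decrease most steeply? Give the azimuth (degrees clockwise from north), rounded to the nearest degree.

237°

∂z/∂x = (577.4 − 577.3) / (45 − 0) = +0.002222
∂z/∂y = (577.2 − 577.3) / (-70 − 0) = +0.001429
Steepest decrease is along −∇f: components (-0.002222 E, -0.001429 N).
Azimuth = atan2(-0.002222, -0.001429) = 237.3° ≈ 237°.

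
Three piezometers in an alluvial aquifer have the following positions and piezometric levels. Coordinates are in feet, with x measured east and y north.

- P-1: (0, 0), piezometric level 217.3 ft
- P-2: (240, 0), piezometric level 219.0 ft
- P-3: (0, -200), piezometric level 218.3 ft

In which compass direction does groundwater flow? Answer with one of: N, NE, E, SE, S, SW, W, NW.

∂h/∂x = (219.0 − 217.3) / (240 − 0) = +0.007083
∂h/∂y = (218.3 − 217.3) / (-200 − 0) = -0.005000
Flow = −∇h = (-0.007083 east, +0.005000 north), which points northwest.

NW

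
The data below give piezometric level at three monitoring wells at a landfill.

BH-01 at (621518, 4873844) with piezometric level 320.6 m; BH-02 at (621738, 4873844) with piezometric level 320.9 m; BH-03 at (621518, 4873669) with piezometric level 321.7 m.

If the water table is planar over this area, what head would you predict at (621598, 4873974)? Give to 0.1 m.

319.9 m

∂h/∂x = (320.9 − 320.6) / (621738 − 621518) = +0.001364
∂h/∂y = (321.7 − 320.6) / (4873669 − 4873844) = -0.006286
h(621598, 4873974) = 320.6 + (+0.001364)·(80) + (-0.006286)·(130) = 320.6 +0.109 -0.817 = 319.892 m.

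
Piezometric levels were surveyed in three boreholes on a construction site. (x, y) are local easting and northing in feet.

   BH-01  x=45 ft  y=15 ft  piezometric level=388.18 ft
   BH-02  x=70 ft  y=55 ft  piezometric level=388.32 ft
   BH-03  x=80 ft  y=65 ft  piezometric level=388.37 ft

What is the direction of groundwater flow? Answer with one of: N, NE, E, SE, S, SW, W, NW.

W

With h = a·x + b·y + c and BH-01 as origin, the differences give:
  25·a + 40·b = +0.14
  35·a + 50·b = +0.19
Eliminate b (×50 and ×40, subtract): -150·a = -0.600 → a = ∂h/∂x = +0.004000
Back-substitute: b = ∂h/∂y = +0.0010000.
Flow = −∇h = (-0.004000 east, -0.0010000 north), which points west.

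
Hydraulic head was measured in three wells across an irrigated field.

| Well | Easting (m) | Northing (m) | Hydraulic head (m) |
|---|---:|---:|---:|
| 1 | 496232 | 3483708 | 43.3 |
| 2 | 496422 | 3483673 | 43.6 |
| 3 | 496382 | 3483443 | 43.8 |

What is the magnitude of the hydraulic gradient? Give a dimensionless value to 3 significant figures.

0.00177

Taking 1 as reference: 2−1 = (190, -35, +0.3); 3−1 = (150, -265, +0.5).
Solve a·Δx + b·Δy = Δh: det = 190·(-265) − 150·(-35) = -45100.
∂h/∂x = [(+0.3)·(-265) − (+0.5)·(-35)] / -45100 = +0.001375
∂h/∂y = [190·(+0.5) − 150·(+0.3)] / -45100 = -0.001109
|∇h| = √(0.001375² + -0.001109²) = 0.001766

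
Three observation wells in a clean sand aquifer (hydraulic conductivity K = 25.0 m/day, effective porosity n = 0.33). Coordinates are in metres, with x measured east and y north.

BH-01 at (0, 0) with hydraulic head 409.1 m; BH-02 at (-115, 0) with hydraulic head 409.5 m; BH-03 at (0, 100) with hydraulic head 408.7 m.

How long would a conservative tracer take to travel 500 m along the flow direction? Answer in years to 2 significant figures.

∂h/∂x = (409.5 − 409.1) / (-115 − 0) = -0.003478
∂h/∂y = (408.7 − 409.1) / (100 − 0) = -0.004000
|∇h| = √(-0.003478² + -0.004000²) = 0.005301
Seepage velocity v = K·i/n = 25.0 × 0.005301 / 0.33 = 0.4016 m/day.
t = 500 / 0.4016 = 1245 days = 3.41 years.

3.4 years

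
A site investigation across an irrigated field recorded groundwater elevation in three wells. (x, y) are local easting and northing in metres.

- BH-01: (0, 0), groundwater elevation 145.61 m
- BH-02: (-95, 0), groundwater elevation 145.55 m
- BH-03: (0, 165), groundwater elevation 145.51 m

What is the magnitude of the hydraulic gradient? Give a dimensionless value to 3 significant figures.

0.000875

∂h/∂x = (145.55 − 145.61) / (-95 − 0) = +0.0006316
∂h/∂y = (145.51 − 145.61) / (165 − 0) = -0.0006061
|∇h| = √(0.0006316² + -0.0006061²) = 0.0008754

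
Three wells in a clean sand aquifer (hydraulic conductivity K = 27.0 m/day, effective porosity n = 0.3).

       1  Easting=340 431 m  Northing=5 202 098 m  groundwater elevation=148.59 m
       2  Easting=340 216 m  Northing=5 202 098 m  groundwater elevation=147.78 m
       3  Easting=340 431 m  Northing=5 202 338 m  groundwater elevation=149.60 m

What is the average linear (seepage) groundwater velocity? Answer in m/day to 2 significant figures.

∂h/∂x = (147.78 − 148.59) / (340216 − 340431) = +0.003767
∂h/∂y = (149.60 − 148.59) / (5202338 − 5202098) = +0.004208
|∇h| = √(0.003767² + 0.004208²) = 0.005648
Seepage velocity v = K·i/n = 27.0 × 0.005648 / 0.3 = 0.5083 m/day.

0.51 m/day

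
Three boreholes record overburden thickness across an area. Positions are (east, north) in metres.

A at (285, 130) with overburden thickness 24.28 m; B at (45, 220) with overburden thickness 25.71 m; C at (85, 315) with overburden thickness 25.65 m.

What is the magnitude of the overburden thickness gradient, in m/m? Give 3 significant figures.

0.00559 m/m

Differences from A: to B (Δx, Δy, Δh) = (-240, 90, +1.43); to C = (-200, 185, +1.37).
Determinant of the coordinate differences = (-240)·185 − (-200)·90 = -26400.
∂d/∂x = [(+1.43)·185 − (+1.37)·90] / -26400 = -0.005350
∂d/∂y = [(-240)·(+1.37) − (-200)·(+1.43)] / -26400 = +0.001621
|∇f| = √(-0.005350² + 0.001621²) = 0.00559 m/m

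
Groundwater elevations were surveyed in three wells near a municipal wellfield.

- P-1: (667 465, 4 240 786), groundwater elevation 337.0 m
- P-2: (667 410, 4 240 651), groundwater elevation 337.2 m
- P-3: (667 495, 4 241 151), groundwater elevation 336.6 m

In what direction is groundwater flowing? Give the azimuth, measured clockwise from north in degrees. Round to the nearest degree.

With h = a·x + b·y + c and P-1 as origin, the differences give:
  (-55)·a + (-135)·b = +0.2
  30·a + 365·b = -0.4
Eliminate b (×365 and ×(-135), subtract): -16025·a = 19.00 → a = ∂h/∂x = -0.001186
Back-substitute: b = ∂h/∂y = -0.0009984.
Flow direction (−∇h) has components (+0.001186 E, +0.0009984 N).
Azimuth = atan2(E, N) = atan2(+0.001186, +0.0009984) = 49.9° ≈ 050°.

050°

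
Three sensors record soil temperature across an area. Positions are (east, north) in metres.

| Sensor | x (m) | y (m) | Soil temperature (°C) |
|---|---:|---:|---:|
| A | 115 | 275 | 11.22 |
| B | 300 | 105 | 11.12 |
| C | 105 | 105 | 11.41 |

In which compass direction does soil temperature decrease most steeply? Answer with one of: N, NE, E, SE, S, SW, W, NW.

NE

Differences from A: to B (Δx, Δy, Δh) = (185, -170, -0.10); to C = (-10, -170, +0.19).
Solve a·Δx + b·Δy = ΔT: det = 185·(-170) − (-10)·(-170) = -33150.
∂T/∂x = [(-0.10)·(-170) − (+0.19)·(-170)] / -33150 = -0.001487
∂T/∂y = [185·(+0.19) − (-10)·(-0.10)] / -33150 = -0.001030
Steepest decrease is along −∇f = (+0.001487 E, +0.001030 N) → northeast.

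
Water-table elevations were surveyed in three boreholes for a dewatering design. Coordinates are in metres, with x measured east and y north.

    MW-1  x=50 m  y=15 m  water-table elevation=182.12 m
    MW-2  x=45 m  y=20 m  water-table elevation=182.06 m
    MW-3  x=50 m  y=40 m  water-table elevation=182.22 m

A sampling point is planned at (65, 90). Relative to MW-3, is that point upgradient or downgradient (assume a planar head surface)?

upgradient

Differences from MW-1: to MW-2 (Δx, Δy, Δh) = (-5, 5, -0.06); to MW-3 = (0, 25, +0.10).
Solve a·Δx + b·Δy = Δh: det = (-5)·25 − 0·5 = -125.
∂h/∂x = [(-0.06)·25 − (+0.10)·5] / -125 = +0.01600
∂h/∂y = [(-5)·(+0.10) − 0·(-0.06)] / -125 = +0.004000
Head at (65, 90) = 182.12 + (+0.01600)·(15) + (+0.004000)·(75) = 182.66 m.
That is higher than the 182.22 m at MW-3, so the point is upgradient.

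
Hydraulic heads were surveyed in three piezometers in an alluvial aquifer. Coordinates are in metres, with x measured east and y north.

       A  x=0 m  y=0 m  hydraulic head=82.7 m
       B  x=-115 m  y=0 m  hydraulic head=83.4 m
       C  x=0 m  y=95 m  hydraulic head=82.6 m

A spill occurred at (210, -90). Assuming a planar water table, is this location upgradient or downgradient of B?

∂h/∂x = (83.4 − 82.7) / (-115 − 0) = -0.006087
∂h/∂y = (82.6 − 82.7) / (95 − 0) = -0.001053
Head at (210, -90) = 82.7 + (-0.006087)·(210) + (-0.001053)·(-90) = 81.52 m.
That is lower than the 83.4 m at B, so the point is downgradient.

downgradient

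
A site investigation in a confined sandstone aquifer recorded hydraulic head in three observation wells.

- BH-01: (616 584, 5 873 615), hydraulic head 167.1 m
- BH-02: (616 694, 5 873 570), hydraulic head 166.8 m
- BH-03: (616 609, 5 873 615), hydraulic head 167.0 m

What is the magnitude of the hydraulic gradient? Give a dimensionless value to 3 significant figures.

0.00507

Taking BH-01 as reference: BH-02−BH-01 = (110, -45, -0.3); BH-03−BH-01 = (25, 0, -0.1).
Solve a·Δx + b·Δy = Δh: det = 110·0 − 25·(-45) = 1125.
∂h/∂x = [(-0.3)·0 − (-0.1)·(-45)] / 1125 = -0.004000
∂h/∂y = [110·(-0.1) − 25·(-0.3)] / 1125 = -0.003111
|∇h| = √(-0.004000² + -0.003111²) = 0.005067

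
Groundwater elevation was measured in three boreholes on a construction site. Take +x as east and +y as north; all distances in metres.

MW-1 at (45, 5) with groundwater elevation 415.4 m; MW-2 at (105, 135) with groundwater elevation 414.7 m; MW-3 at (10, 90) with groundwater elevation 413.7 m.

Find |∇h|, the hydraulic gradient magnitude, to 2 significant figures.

Differences from MW-1: to MW-2 (Δx, Δy, Δh) = (60, 130, -0.7); to MW-3 = (-35, 85, -1.7).
Solve a·Δx + b·Δy = Δh: det = 60·85 − (-35)·130 = 9650.
∂h/∂x = [(-0.7)·85 − (-1.7)·130] / 9650 = +0.01674
∂h/∂y = [60·(-1.7) − (-35)·(-0.7)] / 9650 = -0.01311
|∇h| = √(0.01674² + -0.01311²) = 0.02126

0.021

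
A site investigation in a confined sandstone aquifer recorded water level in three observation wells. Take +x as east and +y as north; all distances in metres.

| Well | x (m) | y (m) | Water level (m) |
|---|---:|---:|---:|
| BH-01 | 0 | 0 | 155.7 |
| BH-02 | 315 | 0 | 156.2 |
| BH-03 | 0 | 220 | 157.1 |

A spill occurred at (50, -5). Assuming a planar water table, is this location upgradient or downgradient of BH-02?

downgradient

∂h/∂x = (156.2 − 155.7) / (315 − 0) = +0.001587
∂h/∂y = (157.1 − 155.7) / (220 − 0) = +0.006364
Head at (50, -5) = 155.7 + (+0.001587)·(50) + (+0.006364)·(-5) = 155.75 m.
That is lower than the 156.2 m at BH-02, so the point is downgradient.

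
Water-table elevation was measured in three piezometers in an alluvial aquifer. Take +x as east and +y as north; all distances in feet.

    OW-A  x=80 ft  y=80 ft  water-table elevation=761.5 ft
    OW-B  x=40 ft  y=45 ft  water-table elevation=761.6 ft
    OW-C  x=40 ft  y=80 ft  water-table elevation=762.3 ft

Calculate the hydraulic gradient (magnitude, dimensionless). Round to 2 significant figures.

With h = a·x + b·y + c and OW-A as origin, the differences give:
  (-40)·a + (-35)·b = +0.1
  (-40)·a + 0·b = +0.8
Eliminate b (×0 and ×(-35), subtract): -1400·a = 28.00 → a = ∂h/∂x = -0.02000
Back-substitute: b = ∂h/∂y = +0.02000.
|∇h| = √(-0.02000² + 0.02000²) = 0.02828

0.028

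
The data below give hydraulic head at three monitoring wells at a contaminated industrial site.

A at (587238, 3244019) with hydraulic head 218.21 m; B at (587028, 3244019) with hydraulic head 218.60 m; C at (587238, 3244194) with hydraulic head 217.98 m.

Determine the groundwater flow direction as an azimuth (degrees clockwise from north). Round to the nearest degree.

055°

∂h/∂x = (218.60 − 218.21) / (587028 − 587238) = -0.001857
∂h/∂y = (217.98 − 218.21) / (3244194 − 3244019) = -0.001314
Flow direction (−∇h) has components (+0.001857 E, +0.001314 N).
Azimuth = atan2(E, N) = atan2(+0.001857, +0.001314) = 54.7° ≈ 055°.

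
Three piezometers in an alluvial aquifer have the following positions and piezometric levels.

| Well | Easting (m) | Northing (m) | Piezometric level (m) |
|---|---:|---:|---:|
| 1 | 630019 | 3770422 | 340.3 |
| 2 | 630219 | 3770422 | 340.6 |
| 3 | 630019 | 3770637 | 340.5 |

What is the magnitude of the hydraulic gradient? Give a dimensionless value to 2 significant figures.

∂h/∂x = (340.6 − 340.3) / (630219 − 630019) = +0.001500
∂h/∂y = (340.5 − 340.3) / (3770637 − 3770422) = +0.0009302
|∇h| = √(0.001500² + 0.0009302²) = 0.001765

0.0018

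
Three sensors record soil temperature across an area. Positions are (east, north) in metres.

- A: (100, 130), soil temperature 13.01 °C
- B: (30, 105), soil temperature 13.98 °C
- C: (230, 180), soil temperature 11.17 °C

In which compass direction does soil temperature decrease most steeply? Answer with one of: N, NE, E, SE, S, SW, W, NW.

With T = a·x + b·y + c and A as origin, the differences give:
  (-70)·a + (-25)·b = +0.97
  130·a + 50·b = -1.84
Eliminate b (×50 and ×(-25), subtract): -250·a = 2.500 → a = ∂T/∂x = -0.01000
Back-substitute: b = ∂T/∂y = -0.01080.
Steepest decrease is along −∇f = (+0.01000 E, +0.01080 N) → northeast.

NE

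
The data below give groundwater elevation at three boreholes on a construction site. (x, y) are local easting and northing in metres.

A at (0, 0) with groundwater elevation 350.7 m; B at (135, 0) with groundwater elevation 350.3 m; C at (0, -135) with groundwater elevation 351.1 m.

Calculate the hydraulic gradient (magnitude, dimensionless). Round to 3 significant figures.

∂h/∂x = (350.3 − 350.7) / (135 − 0) = -0.002963
∂h/∂y = (351.1 − 350.7) / (-135 − 0) = -0.002963
|∇h| = √(-0.002963² + -0.002963²) = 0.00419

0.00419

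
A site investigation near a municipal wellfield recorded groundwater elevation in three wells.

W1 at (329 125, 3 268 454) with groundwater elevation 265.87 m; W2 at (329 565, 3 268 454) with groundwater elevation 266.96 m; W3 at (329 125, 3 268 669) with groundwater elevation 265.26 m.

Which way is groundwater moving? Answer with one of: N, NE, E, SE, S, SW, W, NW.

∂h/∂x = (266.96 − 265.87) / (329565 − 329125) = +0.002477
∂h/∂y = (265.26 − 265.87) / (3268669 − 3268454) = -0.002837
Flow = −∇h = (-0.002477 east, +0.002837 north), which points northwest.

NW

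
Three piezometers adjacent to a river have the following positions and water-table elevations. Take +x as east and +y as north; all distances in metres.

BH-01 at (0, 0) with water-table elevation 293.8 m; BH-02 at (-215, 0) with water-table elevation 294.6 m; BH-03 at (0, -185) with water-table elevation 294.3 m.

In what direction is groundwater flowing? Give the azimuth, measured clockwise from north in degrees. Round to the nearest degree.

∂h/∂x = (294.6 − 293.8) / (-215 − 0) = -0.003721
∂h/∂y = (294.3 − 293.8) / (-185 − 0) = -0.002703
Flow direction (−∇h) has components (+0.003721 E, +0.002703 N).
Azimuth = atan2(E, N) = atan2(+0.003721, +0.002703) = 54.0° ≈ 054°.

054°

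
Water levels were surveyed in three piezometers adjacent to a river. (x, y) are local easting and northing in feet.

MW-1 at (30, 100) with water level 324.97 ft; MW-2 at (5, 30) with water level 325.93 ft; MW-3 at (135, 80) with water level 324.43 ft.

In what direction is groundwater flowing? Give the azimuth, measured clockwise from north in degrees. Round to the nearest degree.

Differences from MW-1: to MW-2 (Δx, Δy, Δh) = (-25, -70, +0.96); to MW-3 = (105, -20, -0.54).
Solve a·Δx + b·Δy = Δh: det = (-25)·(-20) − 105·(-70) = 7850.
∂h/∂x = [(+0.96)·(-20) − (-0.54)·(-70)] / 7850 = -0.007261
∂h/∂y = [(-25)·(-0.54) − 105·(+0.96)] / 7850 = -0.01112
Flow direction (−∇h) has components (+0.007261 E, +0.01112 N).
Azimuth = atan2(E, N) = atan2(+0.007261, +0.01112) = 33.1° ≈ 033°.

033°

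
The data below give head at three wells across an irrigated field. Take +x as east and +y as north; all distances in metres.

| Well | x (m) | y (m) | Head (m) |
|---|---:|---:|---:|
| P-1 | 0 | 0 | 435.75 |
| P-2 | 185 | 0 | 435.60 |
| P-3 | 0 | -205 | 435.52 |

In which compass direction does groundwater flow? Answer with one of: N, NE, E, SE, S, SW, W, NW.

SE

∂h/∂x = (435.60 − 435.75) / (185 − 0) = -0.0008108
∂h/∂y = (435.52 − 435.75) / (-205 − 0) = +0.001122
Flow = −∇h = (+0.0008108 east, -0.001122 north), which points southeast.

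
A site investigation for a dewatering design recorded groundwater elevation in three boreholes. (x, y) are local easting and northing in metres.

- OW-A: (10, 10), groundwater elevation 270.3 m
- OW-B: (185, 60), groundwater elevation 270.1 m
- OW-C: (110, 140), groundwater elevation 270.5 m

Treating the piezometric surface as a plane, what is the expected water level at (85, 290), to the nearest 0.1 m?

Taking OW-A as reference: OW-B−OW-A = (175, 50, -0.2); OW-C−OW-A = (100, 130, +0.2).
Determinant of the coordinate differences = 175·130 − 100·50 = 17750.
∂h/∂x = [(-0.2)·130 − (+0.2)·50] / 17750 = -0.002028
∂h/∂y = [175·(+0.2) − 100·(-0.2)] / 17750 = +0.003099
h(85, 290) = 270.3 + (-0.002028)·(75) + (+0.003099)·(280) = 270.3 -0.152 +0.868 = 271.015 m.

271.0 m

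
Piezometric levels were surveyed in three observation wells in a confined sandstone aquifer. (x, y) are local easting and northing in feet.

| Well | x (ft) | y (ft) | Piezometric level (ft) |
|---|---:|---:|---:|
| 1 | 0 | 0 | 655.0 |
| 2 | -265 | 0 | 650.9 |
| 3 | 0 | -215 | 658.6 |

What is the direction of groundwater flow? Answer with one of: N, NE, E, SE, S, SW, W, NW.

NW

∂h/∂x = (650.9 − 655.0) / (-265 − 0) = +0.01547
∂h/∂y = (658.6 − 655.0) / (-215 − 0) = -0.01674
Flow = −∇h = (-0.01547 east, +0.01674 north), which points northwest.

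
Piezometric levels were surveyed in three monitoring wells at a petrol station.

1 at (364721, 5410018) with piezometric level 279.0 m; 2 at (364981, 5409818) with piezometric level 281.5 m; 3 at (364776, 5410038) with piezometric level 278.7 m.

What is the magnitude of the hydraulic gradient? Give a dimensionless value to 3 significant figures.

0.0133

Taking 1 as reference: 2−1 = (260, -200, +2.5); 3−1 = (55, 20, -0.3).
Determinant of the coordinate differences = 260·20 − 55·(-200) = 16200.
∂h/∂x = [(+2.5)·20 − (-0.3)·(-200)] / 16200 = -0.0006173
∂h/∂y = [260·(-0.3) − 55·(+2.5)] / 16200 = -0.01330
|∇h| = √(-0.0006173² + -0.01330²) = 0.01331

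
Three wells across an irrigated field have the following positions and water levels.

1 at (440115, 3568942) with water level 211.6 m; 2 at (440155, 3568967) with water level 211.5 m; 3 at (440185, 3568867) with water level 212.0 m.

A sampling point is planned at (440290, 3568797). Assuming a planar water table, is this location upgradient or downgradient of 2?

Differences from 1: to 2 (Δx, Δy, Δh) = (40, 25, -0.1); to 3 = (70, -75, +0.4).
Solve a·Δx + b·Δy = Δh: det = 40·(-75) − 70·25 = -4750.
∂h/∂x = [(-0.1)·(-75) − (+0.4)·25] / -4750 = +0.0005263
∂h/∂y = [40·(+0.4) − 70·(-0.1)] / -4750 = -0.004842
Head at (440290, 3568797) = 211.6 + (+0.0005263)·(175) + (-0.004842)·(-145) = 212.39 m.
That is higher than the 211.5 m at 2, so the point is upgradient.

upgradient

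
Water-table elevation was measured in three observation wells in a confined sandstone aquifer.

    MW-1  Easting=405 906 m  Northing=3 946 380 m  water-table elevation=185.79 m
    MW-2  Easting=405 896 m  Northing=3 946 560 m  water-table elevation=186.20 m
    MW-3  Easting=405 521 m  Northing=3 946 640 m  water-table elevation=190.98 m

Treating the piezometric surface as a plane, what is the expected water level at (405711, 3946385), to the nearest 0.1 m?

188.2 m

Differences from MW-1: to MW-2 (Δx, Δy, Δh) = (-10, 180, +0.41); to MW-3 = (-385, 260, +5.19).
Determinant of the coordinate differences = (-10)·260 − (-385)·180 = 66700.
∂h/∂x = [(+0.41)·260 − (+5.19)·180] / 66700 = -0.01241
∂h/∂y = [(-10)·(+5.19) − (-385)·(+0.41)] / 66700 = +0.001588
h(405711, 3946385) = 185.79 + (-0.01241)·(-195) + (+0.001588)·(5) = 185.79 +2.420 +0.008 = 188.217 m.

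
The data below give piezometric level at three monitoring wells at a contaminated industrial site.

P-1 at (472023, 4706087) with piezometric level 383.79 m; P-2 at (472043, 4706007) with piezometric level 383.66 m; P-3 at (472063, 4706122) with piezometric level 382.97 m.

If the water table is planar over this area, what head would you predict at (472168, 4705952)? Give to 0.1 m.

381.6 m

Differences from P-1: to P-2 (Δx, Δy, Δh) = (20, -80, -0.13); to P-3 = (40, 35, -0.82).
Solve a·Δx + b·Δy = Δh: det = 20·35 − 40·(-80) = 3900.
∂h/∂x = [(-0.13)·35 − (-0.82)·(-80)] / 3900 = -0.01799
∂h/∂y = [20·(-0.82) − 40·(-0.13)] / 3900 = -0.002872
h(472168, 4705952) = 383.79 + (-0.01799)·(145) + (-0.002872)·(-135) = 383.79 -2.608 +0.388 = 381.570 m.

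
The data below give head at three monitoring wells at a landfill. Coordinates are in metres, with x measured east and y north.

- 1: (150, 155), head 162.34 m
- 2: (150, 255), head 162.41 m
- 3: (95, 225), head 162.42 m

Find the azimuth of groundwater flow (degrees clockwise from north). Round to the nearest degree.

Differences from 1: to 2 (Δx, Δy, Δh) = (0, 100, +0.07); to 3 = (-55, 70, +0.08).
Solve a·Δx + b·Δy = Δh: det = 0·70 − (-55)·100 = 5500.
∂h/∂x = [(+0.07)·70 − (+0.08)·100] / 5500 = -0.0005636
∂h/∂y = [0·(+0.08) − (-55)·(+0.07)] / 5500 = +0.0007000
Flow direction (−∇h) has components (+0.0005636 E, -0.0007000 N).
Azimuth = atan2(E, N) = atan2(+0.0005636, -0.0007000) = 141.2° ≈ 141°.

141°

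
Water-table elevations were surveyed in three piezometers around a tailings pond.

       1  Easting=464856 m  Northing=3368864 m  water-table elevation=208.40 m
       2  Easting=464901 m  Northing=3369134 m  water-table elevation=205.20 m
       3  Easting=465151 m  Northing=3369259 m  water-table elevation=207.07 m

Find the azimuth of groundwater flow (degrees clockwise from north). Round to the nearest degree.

314°

Taking 1 as reference: 2−1 = (45, 270, -3.20); 3−1 = (295, 395, -1.33).
Determinant of the coordinate differences = 45·395 − 295·270 = -61875.
∂h/∂x = [(-3.20)·395 − (-1.33)·270] / -61875 = +0.01462
∂h/∂y = [45·(-1.33) − 295·(-3.20)] / -61875 = -0.01429
Flow direction (−∇h) has components (-0.01462 E, +0.01429 N).
Azimuth = atan2(E, N) = atan2(-0.01462, +0.01429) = 314.3° ≈ 314°.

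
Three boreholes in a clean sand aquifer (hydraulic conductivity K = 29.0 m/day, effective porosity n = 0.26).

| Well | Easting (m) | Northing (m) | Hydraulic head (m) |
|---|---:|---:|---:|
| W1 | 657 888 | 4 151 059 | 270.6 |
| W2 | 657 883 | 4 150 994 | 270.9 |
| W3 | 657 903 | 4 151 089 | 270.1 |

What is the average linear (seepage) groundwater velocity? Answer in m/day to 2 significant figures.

Differences from W1: to W2 (Δx, Δy, Δh) = (-5, -65, +0.3); to W3 = (15, 30, -0.5).
Determinant of the coordinate differences = (-5)·30 − 15·(-65) = 825.
∂h/∂x = [(+0.3)·30 − (-0.5)·(-65)] / 825 = -0.02848
∂h/∂y = [(-5)·(-0.5) − 15·(+0.3)] / 825 = -0.002424
|∇h| = √(-0.02848² + -0.002424²) = 0.02858
Seepage velocity v = K·i/n = 29.0 × 0.02858 / 0.26 = 3.188 m/day.

3.2 m/day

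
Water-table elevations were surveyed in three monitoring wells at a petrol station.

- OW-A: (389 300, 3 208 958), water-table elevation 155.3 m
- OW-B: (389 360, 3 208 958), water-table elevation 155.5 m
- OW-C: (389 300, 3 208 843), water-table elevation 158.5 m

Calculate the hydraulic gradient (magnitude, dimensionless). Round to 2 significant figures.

0.028

∂h/∂x = (155.5 − 155.3) / (389360 − 389300) = +0.003333
∂h/∂y = (158.5 − 155.3) / (3208843 − 3208958) = -0.02783
|∇h| = √(0.003333² + -0.02783²) = 0.02803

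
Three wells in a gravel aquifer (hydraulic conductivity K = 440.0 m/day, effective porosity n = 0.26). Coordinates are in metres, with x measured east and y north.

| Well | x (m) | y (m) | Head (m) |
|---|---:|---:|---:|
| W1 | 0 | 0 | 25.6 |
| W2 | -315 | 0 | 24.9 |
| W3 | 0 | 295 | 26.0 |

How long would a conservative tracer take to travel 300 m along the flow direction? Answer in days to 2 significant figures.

68 days

∂h/∂x = (24.9 − 25.6) / (-315 − 0) = +0.002222
∂h/∂y = (26.0 − 25.6) / (295 − 0) = +0.001356
|∇h| = √(0.002222² + 0.001356²) = 0.002603
Seepage velocity v = K·i/n = 440.0 × 0.002603 / 0.26 = 4.405 m/day.
t = 300 / 4.405 = 68.1 days.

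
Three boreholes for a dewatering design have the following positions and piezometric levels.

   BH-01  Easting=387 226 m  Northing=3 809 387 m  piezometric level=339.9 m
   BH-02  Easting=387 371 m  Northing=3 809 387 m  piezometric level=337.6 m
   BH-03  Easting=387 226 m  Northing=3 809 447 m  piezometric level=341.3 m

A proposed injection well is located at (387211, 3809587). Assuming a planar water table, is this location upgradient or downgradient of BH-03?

∂h/∂x = (337.6 − 339.9) / (387371 − 387226) = -0.01586
∂h/∂y = (341.3 − 339.9) / (3809447 − 3809387) = +0.02333
Head at (387211, 3809587) = 339.9 + (-0.01586)·(-15) + (+0.02333)·(200) = 344.80 m.
That is higher than the 341.3 m at BH-03, so the point is upgradient.

upgradient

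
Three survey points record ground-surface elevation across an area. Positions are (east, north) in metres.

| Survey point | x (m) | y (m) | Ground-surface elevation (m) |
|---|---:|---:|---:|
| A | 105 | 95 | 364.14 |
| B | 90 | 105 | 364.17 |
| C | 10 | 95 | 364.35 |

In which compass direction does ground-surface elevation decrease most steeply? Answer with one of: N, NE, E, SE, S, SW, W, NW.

E

Differences from A: to B (Δx, Δy, Δh) = (-15, 10, +0.03); to C = (-95, 0, +0.21).
Solve a·Δx + b·Δy = Δz: det = (-15)·0 − (-95)·10 = 950.
∂z/∂x = [(+0.03)·0 − (+0.21)·10] / 950 = -0.002211
∂z/∂y = [(-15)·(+0.21) − (-95)·(+0.03)] / 950 = -0.0003158
Steepest decrease is along −∇f = (+0.002211 E, +0.0003158 N) → east.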